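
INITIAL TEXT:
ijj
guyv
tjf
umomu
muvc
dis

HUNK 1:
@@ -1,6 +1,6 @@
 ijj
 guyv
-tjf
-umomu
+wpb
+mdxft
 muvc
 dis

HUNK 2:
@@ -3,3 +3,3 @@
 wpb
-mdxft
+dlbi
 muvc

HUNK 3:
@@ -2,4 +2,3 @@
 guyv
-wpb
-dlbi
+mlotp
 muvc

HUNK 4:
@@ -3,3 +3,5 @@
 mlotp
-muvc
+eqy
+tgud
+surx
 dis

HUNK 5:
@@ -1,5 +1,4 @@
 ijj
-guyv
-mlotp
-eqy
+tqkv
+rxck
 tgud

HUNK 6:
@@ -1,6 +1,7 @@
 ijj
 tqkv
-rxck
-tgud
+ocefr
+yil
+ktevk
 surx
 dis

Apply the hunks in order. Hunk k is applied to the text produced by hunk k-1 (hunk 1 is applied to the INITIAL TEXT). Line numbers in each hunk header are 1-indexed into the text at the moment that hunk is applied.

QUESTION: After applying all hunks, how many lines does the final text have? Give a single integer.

Hunk 1: at line 1 remove [tjf,umomu] add [wpb,mdxft] -> 6 lines: ijj guyv wpb mdxft muvc dis
Hunk 2: at line 3 remove [mdxft] add [dlbi] -> 6 lines: ijj guyv wpb dlbi muvc dis
Hunk 3: at line 2 remove [wpb,dlbi] add [mlotp] -> 5 lines: ijj guyv mlotp muvc dis
Hunk 4: at line 3 remove [muvc] add [eqy,tgud,surx] -> 7 lines: ijj guyv mlotp eqy tgud surx dis
Hunk 5: at line 1 remove [guyv,mlotp,eqy] add [tqkv,rxck] -> 6 lines: ijj tqkv rxck tgud surx dis
Hunk 6: at line 1 remove [rxck,tgud] add [ocefr,yil,ktevk] -> 7 lines: ijj tqkv ocefr yil ktevk surx dis
Final line count: 7

Answer: 7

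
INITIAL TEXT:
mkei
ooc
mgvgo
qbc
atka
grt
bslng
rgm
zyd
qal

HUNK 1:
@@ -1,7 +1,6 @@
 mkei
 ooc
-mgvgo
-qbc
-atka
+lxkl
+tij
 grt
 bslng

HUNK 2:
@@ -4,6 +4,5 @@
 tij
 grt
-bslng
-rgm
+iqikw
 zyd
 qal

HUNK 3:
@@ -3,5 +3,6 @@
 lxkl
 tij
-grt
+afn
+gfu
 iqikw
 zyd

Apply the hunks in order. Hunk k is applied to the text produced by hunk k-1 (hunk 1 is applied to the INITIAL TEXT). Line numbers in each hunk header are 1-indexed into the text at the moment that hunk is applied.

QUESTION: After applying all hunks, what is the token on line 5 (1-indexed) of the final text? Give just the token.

Hunk 1: at line 1 remove [mgvgo,qbc,atka] add [lxkl,tij] -> 9 lines: mkei ooc lxkl tij grt bslng rgm zyd qal
Hunk 2: at line 4 remove [bslng,rgm] add [iqikw] -> 8 lines: mkei ooc lxkl tij grt iqikw zyd qal
Hunk 3: at line 3 remove [grt] add [afn,gfu] -> 9 lines: mkei ooc lxkl tij afn gfu iqikw zyd qal
Final line 5: afn

Answer: afn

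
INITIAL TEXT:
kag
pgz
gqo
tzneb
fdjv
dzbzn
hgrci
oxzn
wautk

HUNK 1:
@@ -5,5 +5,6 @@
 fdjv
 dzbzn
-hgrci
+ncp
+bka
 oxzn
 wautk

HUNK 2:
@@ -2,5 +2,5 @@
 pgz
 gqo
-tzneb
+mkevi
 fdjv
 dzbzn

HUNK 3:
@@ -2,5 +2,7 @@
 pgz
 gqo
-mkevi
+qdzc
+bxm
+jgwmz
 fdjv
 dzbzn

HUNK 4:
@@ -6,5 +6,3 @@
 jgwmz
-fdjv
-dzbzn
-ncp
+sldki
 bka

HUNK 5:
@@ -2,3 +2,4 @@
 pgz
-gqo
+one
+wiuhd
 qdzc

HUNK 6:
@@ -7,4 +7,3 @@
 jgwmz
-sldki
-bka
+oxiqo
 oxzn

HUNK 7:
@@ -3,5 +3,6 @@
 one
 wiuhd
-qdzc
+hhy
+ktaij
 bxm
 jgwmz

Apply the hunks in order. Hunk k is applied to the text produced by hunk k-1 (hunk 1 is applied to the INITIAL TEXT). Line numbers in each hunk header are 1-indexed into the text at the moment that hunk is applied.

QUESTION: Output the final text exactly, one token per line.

Hunk 1: at line 5 remove [hgrci] add [ncp,bka] -> 10 lines: kag pgz gqo tzneb fdjv dzbzn ncp bka oxzn wautk
Hunk 2: at line 2 remove [tzneb] add [mkevi] -> 10 lines: kag pgz gqo mkevi fdjv dzbzn ncp bka oxzn wautk
Hunk 3: at line 2 remove [mkevi] add [qdzc,bxm,jgwmz] -> 12 lines: kag pgz gqo qdzc bxm jgwmz fdjv dzbzn ncp bka oxzn wautk
Hunk 4: at line 6 remove [fdjv,dzbzn,ncp] add [sldki] -> 10 lines: kag pgz gqo qdzc bxm jgwmz sldki bka oxzn wautk
Hunk 5: at line 2 remove [gqo] add [one,wiuhd] -> 11 lines: kag pgz one wiuhd qdzc bxm jgwmz sldki bka oxzn wautk
Hunk 6: at line 7 remove [sldki,bka] add [oxiqo] -> 10 lines: kag pgz one wiuhd qdzc bxm jgwmz oxiqo oxzn wautk
Hunk 7: at line 3 remove [qdzc] add [hhy,ktaij] -> 11 lines: kag pgz one wiuhd hhy ktaij bxm jgwmz oxiqo oxzn wautk

Answer: kag
pgz
one
wiuhd
hhy
ktaij
bxm
jgwmz
oxiqo
oxzn
wautk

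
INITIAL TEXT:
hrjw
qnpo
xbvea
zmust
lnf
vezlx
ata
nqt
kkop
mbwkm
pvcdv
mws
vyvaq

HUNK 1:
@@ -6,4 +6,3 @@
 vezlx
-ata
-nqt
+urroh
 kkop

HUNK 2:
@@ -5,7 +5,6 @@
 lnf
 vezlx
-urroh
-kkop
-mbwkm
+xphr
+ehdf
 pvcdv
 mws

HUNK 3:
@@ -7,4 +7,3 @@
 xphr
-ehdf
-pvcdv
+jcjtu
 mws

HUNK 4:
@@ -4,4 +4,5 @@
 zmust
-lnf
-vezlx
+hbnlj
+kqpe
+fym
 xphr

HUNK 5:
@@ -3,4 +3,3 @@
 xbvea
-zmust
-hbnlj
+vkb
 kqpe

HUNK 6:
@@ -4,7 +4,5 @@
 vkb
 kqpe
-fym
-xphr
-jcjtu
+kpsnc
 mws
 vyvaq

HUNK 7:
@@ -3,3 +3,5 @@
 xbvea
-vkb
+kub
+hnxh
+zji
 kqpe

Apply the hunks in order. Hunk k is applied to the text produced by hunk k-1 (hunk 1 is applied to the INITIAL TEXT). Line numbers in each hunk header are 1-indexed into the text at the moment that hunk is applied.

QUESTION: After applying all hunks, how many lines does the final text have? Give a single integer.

Hunk 1: at line 6 remove [ata,nqt] add [urroh] -> 12 lines: hrjw qnpo xbvea zmust lnf vezlx urroh kkop mbwkm pvcdv mws vyvaq
Hunk 2: at line 5 remove [urroh,kkop,mbwkm] add [xphr,ehdf] -> 11 lines: hrjw qnpo xbvea zmust lnf vezlx xphr ehdf pvcdv mws vyvaq
Hunk 3: at line 7 remove [ehdf,pvcdv] add [jcjtu] -> 10 lines: hrjw qnpo xbvea zmust lnf vezlx xphr jcjtu mws vyvaq
Hunk 4: at line 4 remove [lnf,vezlx] add [hbnlj,kqpe,fym] -> 11 lines: hrjw qnpo xbvea zmust hbnlj kqpe fym xphr jcjtu mws vyvaq
Hunk 5: at line 3 remove [zmust,hbnlj] add [vkb] -> 10 lines: hrjw qnpo xbvea vkb kqpe fym xphr jcjtu mws vyvaq
Hunk 6: at line 4 remove [fym,xphr,jcjtu] add [kpsnc] -> 8 lines: hrjw qnpo xbvea vkb kqpe kpsnc mws vyvaq
Hunk 7: at line 3 remove [vkb] add [kub,hnxh,zji] -> 10 lines: hrjw qnpo xbvea kub hnxh zji kqpe kpsnc mws vyvaq
Final line count: 10

Answer: 10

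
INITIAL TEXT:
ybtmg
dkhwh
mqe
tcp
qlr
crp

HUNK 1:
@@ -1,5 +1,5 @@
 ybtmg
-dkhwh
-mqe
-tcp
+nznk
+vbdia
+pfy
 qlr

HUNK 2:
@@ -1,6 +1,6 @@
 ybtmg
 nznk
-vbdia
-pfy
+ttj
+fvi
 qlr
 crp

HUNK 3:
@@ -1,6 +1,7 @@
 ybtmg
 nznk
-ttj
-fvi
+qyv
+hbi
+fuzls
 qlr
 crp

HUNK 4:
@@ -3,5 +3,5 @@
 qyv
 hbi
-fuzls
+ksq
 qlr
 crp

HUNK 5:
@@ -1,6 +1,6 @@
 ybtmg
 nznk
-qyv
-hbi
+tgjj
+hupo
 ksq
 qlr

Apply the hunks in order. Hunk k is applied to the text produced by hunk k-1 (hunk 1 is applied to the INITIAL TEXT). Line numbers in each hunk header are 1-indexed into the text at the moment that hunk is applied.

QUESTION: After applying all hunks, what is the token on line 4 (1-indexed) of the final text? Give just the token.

Hunk 1: at line 1 remove [dkhwh,mqe,tcp] add [nznk,vbdia,pfy] -> 6 lines: ybtmg nznk vbdia pfy qlr crp
Hunk 2: at line 1 remove [vbdia,pfy] add [ttj,fvi] -> 6 lines: ybtmg nznk ttj fvi qlr crp
Hunk 3: at line 1 remove [ttj,fvi] add [qyv,hbi,fuzls] -> 7 lines: ybtmg nznk qyv hbi fuzls qlr crp
Hunk 4: at line 3 remove [fuzls] add [ksq] -> 7 lines: ybtmg nznk qyv hbi ksq qlr crp
Hunk 5: at line 1 remove [qyv,hbi] add [tgjj,hupo] -> 7 lines: ybtmg nznk tgjj hupo ksq qlr crp
Final line 4: hupo

Answer: hupo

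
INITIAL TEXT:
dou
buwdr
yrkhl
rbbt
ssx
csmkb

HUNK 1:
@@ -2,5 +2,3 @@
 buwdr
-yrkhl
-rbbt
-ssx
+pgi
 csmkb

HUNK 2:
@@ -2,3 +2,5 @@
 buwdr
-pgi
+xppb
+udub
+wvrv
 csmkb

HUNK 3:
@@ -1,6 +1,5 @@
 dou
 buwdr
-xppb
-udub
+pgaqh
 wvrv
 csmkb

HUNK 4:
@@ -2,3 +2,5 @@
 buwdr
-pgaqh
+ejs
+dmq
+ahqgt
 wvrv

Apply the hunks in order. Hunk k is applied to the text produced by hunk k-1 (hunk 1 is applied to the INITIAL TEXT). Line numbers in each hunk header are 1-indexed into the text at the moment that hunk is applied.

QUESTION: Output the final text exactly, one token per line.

Answer: dou
buwdr
ejs
dmq
ahqgt
wvrv
csmkb

Derivation:
Hunk 1: at line 2 remove [yrkhl,rbbt,ssx] add [pgi] -> 4 lines: dou buwdr pgi csmkb
Hunk 2: at line 2 remove [pgi] add [xppb,udub,wvrv] -> 6 lines: dou buwdr xppb udub wvrv csmkb
Hunk 3: at line 1 remove [xppb,udub] add [pgaqh] -> 5 lines: dou buwdr pgaqh wvrv csmkb
Hunk 4: at line 2 remove [pgaqh] add [ejs,dmq,ahqgt] -> 7 lines: dou buwdr ejs dmq ahqgt wvrv csmkb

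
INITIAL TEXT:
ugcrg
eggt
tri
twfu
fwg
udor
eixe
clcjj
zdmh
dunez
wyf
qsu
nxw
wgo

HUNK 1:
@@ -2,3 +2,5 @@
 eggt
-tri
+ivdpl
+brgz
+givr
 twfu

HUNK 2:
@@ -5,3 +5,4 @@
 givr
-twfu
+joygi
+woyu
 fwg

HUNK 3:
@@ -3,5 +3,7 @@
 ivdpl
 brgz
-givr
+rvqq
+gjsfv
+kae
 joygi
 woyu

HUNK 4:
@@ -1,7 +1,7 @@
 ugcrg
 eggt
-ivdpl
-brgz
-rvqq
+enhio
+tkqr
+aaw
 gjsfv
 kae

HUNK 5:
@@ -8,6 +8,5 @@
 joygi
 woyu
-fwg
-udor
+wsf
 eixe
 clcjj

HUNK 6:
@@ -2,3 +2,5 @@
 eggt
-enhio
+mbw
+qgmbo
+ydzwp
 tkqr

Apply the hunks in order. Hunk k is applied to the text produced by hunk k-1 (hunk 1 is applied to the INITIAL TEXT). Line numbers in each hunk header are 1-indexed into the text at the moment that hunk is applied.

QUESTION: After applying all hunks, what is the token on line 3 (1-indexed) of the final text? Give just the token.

Answer: mbw

Derivation:
Hunk 1: at line 2 remove [tri] add [ivdpl,brgz,givr] -> 16 lines: ugcrg eggt ivdpl brgz givr twfu fwg udor eixe clcjj zdmh dunez wyf qsu nxw wgo
Hunk 2: at line 5 remove [twfu] add [joygi,woyu] -> 17 lines: ugcrg eggt ivdpl brgz givr joygi woyu fwg udor eixe clcjj zdmh dunez wyf qsu nxw wgo
Hunk 3: at line 3 remove [givr] add [rvqq,gjsfv,kae] -> 19 lines: ugcrg eggt ivdpl brgz rvqq gjsfv kae joygi woyu fwg udor eixe clcjj zdmh dunez wyf qsu nxw wgo
Hunk 4: at line 1 remove [ivdpl,brgz,rvqq] add [enhio,tkqr,aaw] -> 19 lines: ugcrg eggt enhio tkqr aaw gjsfv kae joygi woyu fwg udor eixe clcjj zdmh dunez wyf qsu nxw wgo
Hunk 5: at line 8 remove [fwg,udor] add [wsf] -> 18 lines: ugcrg eggt enhio tkqr aaw gjsfv kae joygi woyu wsf eixe clcjj zdmh dunez wyf qsu nxw wgo
Hunk 6: at line 2 remove [enhio] add [mbw,qgmbo,ydzwp] -> 20 lines: ugcrg eggt mbw qgmbo ydzwp tkqr aaw gjsfv kae joygi woyu wsf eixe clcjj zdmh dunez wyf qsu nxw wgo
Final line 3: mbw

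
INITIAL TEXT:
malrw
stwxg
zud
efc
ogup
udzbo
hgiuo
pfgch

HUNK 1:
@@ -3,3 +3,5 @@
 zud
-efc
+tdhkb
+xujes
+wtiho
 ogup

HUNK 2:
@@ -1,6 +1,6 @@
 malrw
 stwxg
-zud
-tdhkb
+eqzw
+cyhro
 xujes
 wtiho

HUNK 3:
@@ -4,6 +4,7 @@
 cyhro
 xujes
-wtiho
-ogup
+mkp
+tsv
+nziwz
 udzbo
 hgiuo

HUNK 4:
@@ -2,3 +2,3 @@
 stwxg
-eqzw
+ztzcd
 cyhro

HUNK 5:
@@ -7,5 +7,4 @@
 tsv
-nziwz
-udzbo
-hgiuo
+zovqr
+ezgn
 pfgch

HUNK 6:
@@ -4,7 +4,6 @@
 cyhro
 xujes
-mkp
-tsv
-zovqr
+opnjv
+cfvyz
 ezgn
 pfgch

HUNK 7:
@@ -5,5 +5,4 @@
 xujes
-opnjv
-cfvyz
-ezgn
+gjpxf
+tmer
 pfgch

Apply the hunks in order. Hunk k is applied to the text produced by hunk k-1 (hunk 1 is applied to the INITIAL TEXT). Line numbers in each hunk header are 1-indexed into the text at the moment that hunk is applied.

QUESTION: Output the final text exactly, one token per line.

Answer: malrw
stwxg
ztzcd
cyhro
xujes
gjpxf
tmer
pfgch

Derivation:
Hunk 1: at line 3 remove [efc] add [tdhkb,xujes,wtiho] -> 10 lines: malrw stwxg zud tdhkb xujes wtiho ogup udzbo hgiuo pfgch
Hunk 2: at line 1 remove [zud,tdhkb] add [eqzw,cyhro] -> 10 lines: malrw stwxg eqzw cyhro xujes wtiho ogup udzbo hgiuo pfgch
Hunk 3: at line 4 remove [wtiho,ogup] add [mkp,tsv,nziwz] -> 11 lines: malrw stwxg eqzw cyhro xujes mkp tsv nziwz udzbo hgiuo pfgch
Hunk 4: at line 2 remove [eqzw] add [ztzcd] -> 11 lines: malrw stwxg ztzcd cyhro xujes mkp tsv nziwz udzbo hgiuo pfgch
Hunk 5: at line 7 remove [nziwz,udzbo,hgiuo] add [zovqr,ezgn] -> 10 lines: malrw stwxg ztzcd cyhro xujes mkp tsv zovqr ezgn pfgch
Hunk 6: at line 4 remove [mkp,tsv,zovqr] add [opnjv,cfvyz] -> 9 lines: malrw stwxg ztzcd cyhro xujes opnjv cfvyz ezgn pfgch
Hunk 7: at line 5 remove [opnjv,cfvyz,ezgn] add [gjpxf,tmer] -> 8 lines: malrw stwxg ztzcd cyhro xujes gjpxf tmer pfgch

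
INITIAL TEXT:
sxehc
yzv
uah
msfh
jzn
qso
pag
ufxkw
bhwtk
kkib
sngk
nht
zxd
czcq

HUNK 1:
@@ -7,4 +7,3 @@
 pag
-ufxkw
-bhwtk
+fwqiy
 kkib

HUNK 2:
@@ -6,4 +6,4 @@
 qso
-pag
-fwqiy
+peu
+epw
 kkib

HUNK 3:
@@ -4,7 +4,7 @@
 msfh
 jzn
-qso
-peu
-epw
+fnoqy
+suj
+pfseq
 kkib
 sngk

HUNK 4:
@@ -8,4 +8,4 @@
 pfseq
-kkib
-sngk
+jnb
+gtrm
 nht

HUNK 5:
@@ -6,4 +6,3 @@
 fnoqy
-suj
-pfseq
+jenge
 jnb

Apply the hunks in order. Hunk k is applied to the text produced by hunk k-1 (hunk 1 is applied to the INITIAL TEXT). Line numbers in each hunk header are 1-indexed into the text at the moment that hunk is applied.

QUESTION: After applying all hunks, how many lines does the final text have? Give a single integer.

Hunk 1: at line 7 remove [ufxkw,bhwtk] add [fwqiy] -> 13 lines: sxehc yzv uah msfh jzn qso pag fwqiy kkib sngk nht zxd czcq
Hunk 2: at line 6 remove [pag,fwqiy] add [peu,epw] -> 13 lines: sxehc yzv uah msfh jzn qso peu epw kkib sngk nht zxd czcq
Hunk 3: at line 4 remove [qso,peu,epw] add [fnoqy,suj,pfseq] -> 13 lines: sxehc yzv uah msfh jzn fnoqy suj pfseq kkib sngk nht zxd czcq
Hunk 4: at line 8 remove [kkib,sngk] add [jnb,gtrm] -> 13 lines: sxehc yzv uah msfh jzn fnoqy suj pfseq jnb gtrm nht zxd czcq
Hunk 5: at line 6 remove [suj,pfseq] add [jenge] -> 12 lines: sxehc yzv uah msfh jzn fnoqy jenge jnb gtrm nht zxd czcq
Final line count: 12

Answer: 12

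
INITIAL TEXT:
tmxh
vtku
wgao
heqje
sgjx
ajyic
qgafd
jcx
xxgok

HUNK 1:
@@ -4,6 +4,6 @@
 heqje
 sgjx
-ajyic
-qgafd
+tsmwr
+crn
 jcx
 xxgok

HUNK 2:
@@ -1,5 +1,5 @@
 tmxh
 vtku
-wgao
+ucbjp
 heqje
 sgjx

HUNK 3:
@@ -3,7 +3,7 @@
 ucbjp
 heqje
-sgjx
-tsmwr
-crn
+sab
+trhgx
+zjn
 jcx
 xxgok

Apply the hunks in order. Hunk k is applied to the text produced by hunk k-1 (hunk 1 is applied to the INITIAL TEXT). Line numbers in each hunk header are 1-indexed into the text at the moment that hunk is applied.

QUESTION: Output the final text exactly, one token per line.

Hunk 1: at line 4 remove [ajyic,qgafd] add [tsmwr,crn] -> 9 lines: tmxh vtku wgao heqje sgjx tsmwr crn jcx xxgok
Hunk 2: at line 1 remove [wgao] add [ucbjp] -> 9 lines: tmxh vtku ucbjp heqje sgjx tsmwr crn jcx xxgok
Hunk 3: at line 3 remove [sgjx,tsmwr,crn] add [sab,trhgx,zjn] -> 9 lines: tmxh vtku ucbjp heqje sab trhgx zjn jcx xxgok

Answer: tmxh
vtku
ucbjp
heqje
sab
trhgx
zjn
jcx
xxgok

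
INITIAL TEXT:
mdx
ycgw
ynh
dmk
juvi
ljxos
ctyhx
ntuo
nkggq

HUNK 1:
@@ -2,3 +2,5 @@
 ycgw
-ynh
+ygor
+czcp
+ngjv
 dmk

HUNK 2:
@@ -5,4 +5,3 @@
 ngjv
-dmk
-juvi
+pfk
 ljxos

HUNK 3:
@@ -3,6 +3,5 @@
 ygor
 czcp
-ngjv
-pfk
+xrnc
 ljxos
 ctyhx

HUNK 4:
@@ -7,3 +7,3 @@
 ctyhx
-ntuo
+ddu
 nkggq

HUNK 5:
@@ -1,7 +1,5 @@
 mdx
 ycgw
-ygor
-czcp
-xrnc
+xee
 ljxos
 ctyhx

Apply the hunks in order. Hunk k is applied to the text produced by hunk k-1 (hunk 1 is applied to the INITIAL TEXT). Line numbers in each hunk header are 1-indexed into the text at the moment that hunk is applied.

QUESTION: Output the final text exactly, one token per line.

Answer: mdx
ycgw
xee
ljxos
ctyhx
ddu
nkggq

Derivation:
Hunk 1: at line 2 remove [ynh] add [ygor,czcp,ngjv] -> 11 lines: mdx ycgw ygor czcp ngjv dmk juvi ljxos ctyhx ntuo nkggq
Hunk 2: at line 5 remove [dmk,juvi] add [pfk] -> 10 lines: mdx ycgw ygor czcp ngjv pfk ljxos ctyhx ntuo nkggq
Hunk 3: at line 3 remove [ngjv,pfk] add [xrnc] -> 9 lines: mdx ycgw ygor czcp xrnc ljxos ctyhx ntuo nkggq
Hunk 4: at line 7 remove [ntuo] add [ddu] -> 9 lines: mdx ycgw ygor czcp xrnc ljxos ctyhx ddu nkggq
Hunk 5: at line 1 remove [ygor,czcp,xrnc] add [xee] -> 7 lines: mdx ycgw xee ljxos ctyhx ddu nkggq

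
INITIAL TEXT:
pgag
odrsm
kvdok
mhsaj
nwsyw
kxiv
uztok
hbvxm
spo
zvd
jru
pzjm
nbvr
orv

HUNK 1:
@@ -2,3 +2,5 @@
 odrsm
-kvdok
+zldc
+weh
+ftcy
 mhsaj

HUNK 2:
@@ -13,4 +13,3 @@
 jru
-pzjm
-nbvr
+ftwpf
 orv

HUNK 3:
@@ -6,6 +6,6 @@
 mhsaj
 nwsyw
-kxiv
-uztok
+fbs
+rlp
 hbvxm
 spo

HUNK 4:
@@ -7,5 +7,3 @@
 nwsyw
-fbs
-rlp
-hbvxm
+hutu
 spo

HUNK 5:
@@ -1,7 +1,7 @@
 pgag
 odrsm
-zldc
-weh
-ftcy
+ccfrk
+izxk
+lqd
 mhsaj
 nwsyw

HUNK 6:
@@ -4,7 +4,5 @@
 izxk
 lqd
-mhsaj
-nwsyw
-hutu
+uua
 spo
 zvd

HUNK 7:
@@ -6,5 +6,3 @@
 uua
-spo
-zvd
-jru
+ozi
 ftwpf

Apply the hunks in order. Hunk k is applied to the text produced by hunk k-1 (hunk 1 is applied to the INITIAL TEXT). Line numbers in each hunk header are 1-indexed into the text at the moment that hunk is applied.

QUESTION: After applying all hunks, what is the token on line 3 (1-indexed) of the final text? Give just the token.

Answer: ccfrk

Derivation:
Hunk 1: at line 2 remove [kvdok] add [zldc,weh,ftcy] -> 16 lines: pgag odrsm zldc weh ftcy mhsaj nwsyw kxiv uztok hbvxm spo zvd jru pzjm nbvr orv
Hunk 2: at line 13 remove [pzjm,nbvr] add [ftwpf] -> 15 lines: pgag odrsm zldc weh ftcy mhsaj nwsyw kxiv uztok hbvxm spo zvd jru ftwpf orv
Hunk 3: at line 6 remove [kxiv,uztok] add [fbs,rlp] -> 15 lines: pgag odrsm zldc weh ftcy mhsaj nwsyw fbs rlp hbvxm spo zvd jru ftwpf orv
Hunk 4: at line 7 remove [fbs,rlp,hbvxm] add [hutu] -> 13 lines: pgag odrsm zldc weh ftcy mhsaj nwsyw hutu spo zvd jru ftwpf orv
Hunk 5: at line 1 remove [zldc,weh,ftcy] add [ccfrk,izxk,lqd] -> 13 lines: pgag odrsm ccfrk izxk lqd mhsaj nwsyw hutu spo zvd jru ftwpf orv
Hunk 6: at line 4 remove [mhsaj,nwsyw,hutu] add [uua] -> 11 lines: pgag odrsm ccfrk izxk lqd uua spo zvd jru ftwpf orv
Hunk 7: at line 6 remove [spo,zvd,jru] add [ozi] -> 9 lines: pgag odrsm ccfrk izxk lqd uua ozi ftwpf orv
Final line 3: ccfrk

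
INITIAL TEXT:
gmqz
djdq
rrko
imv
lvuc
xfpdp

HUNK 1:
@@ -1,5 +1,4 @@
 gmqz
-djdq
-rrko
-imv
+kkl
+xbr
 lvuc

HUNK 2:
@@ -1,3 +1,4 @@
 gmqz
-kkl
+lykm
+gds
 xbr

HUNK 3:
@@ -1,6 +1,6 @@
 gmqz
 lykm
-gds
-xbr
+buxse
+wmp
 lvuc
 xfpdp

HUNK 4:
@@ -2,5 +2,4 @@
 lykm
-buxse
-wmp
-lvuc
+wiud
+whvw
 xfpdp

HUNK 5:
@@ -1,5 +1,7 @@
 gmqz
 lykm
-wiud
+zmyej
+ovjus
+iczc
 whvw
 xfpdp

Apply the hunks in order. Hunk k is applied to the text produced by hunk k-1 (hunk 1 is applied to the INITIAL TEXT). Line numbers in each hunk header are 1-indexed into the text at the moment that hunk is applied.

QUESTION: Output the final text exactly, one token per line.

Answer: gmqz
lykm
zmyej
ovjus
iczc
whvw
xfpdp

Derivation:
Hunk 1: at line 1 remove [djdq,rrko,imv] add [kkl,xbr] -> 5 lines: gmqz kkl xbr lvuc xfpdp
Hunk 2: at line 1 remove [kkl] add [lykm,gds] -> 6 lines: gmqz lykm gds xbr lvuc xfpdp
Hunk 3: at line 1 remove [gds,xbr] add [buxse,wmp] -> 6 lines: gmqz lykm buxse wmp lvuc xfpdp
Hunk 4: at line 2 remove [buxse,wmp,lvuc] add [wiud,whvw] -> 5 lines: gmqz lykm wiud whvw xfpdp
Hunk 5: at line 1 remove [wiud] add [zmyej,ovjus,iczc] -> 7 lines: gmqz lykm zmyej ovjus iczc whvw xfpdp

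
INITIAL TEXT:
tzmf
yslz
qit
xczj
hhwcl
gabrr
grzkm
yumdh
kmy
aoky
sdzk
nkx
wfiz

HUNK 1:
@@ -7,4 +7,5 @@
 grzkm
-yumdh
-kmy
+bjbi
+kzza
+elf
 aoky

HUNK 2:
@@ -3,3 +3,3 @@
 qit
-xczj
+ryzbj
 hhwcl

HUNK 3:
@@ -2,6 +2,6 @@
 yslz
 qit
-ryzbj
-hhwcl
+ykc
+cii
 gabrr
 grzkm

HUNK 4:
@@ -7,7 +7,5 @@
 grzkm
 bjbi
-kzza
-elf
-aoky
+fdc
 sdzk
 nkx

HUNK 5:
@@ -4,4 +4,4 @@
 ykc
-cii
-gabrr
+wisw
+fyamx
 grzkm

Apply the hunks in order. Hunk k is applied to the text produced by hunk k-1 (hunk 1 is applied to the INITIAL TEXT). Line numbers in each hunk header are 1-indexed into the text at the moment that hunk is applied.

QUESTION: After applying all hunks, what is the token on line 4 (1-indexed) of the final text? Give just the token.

Hunk 1: at line 7 remove [yumdh,kmy] add [bjbi,kzza,elf] -> 14 lines: tzmf yslz qit xczj hhwcl gabrr grzkm bjbi kzza elf aoky sdzk nkx wfiz
Hunk 2: at line 3 remove [xczj] add [ryzbj] -> 14 lines: tzmf yslz qit ryzbj hhwcl gabrr grzkm bjbi kzza elf aoky sdzk nkx wfiz
Hunk 3: at line 2 remove [ryzbj,hhwcl] add [ykc,cii] -> 14 lines: tzmf yslz qit ykc cii gabrr grzkm bjbi kzza elf aoky sdzk nkx wfiz
Hunk 4: at line 7 remove [kzza,elf,aoky] add [fdc] -> 12 lines: tzmf yslz qit ykc cii gabrr grzkm bjbi fdc sdzk nkx wfiz
Hunk 5: at line 4 remove [cii,gabrr] add [wisw,fyamx] -> 12 lines: tzmf yslz qit ykc wisw fyamx grzkm bjbi fdc sdzk nkx wfiz
Final line 4: ykc

Answer: ykc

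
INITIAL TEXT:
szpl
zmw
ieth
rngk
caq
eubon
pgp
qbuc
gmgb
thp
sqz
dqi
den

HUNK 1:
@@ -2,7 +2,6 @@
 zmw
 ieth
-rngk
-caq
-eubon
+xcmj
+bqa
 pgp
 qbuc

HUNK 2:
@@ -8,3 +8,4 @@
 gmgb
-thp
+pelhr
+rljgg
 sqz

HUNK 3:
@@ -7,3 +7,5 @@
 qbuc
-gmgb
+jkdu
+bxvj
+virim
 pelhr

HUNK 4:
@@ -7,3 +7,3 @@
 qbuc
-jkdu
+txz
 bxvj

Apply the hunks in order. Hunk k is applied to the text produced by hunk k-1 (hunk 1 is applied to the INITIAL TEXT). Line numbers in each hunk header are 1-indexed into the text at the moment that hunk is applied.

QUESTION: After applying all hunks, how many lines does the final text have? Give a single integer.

Hunk 1: at line 2 remove [rngk,caq,eubon] add [xcmj,bqa] -> 12 lines: szpl zmw ieth xcmj bqa pgp qbuc gmgb thp sqz dqi den
Hunk 2: at line 8 remove [thp] add [pelhr,rljgg] -> 13 lines: szpl zmw ieth xcmj bqa pgp qbuc gmgb pelhr rljgg sqz dqi den
Hunk 3: at line 7 remove [gmgb] add [jkdu,bxvj,virim] -> 15 lines: szpl zmw ieth xcmj bqa pgp qbuc jkdu bxvj virim pelhr rljgg sqz dqi den
Hunk 4: at line 7 remove [jkdu] add [txz] -> 15 lines: szpl zmw ieth xcmj bqa pgp qbuc txz bxvj virim pelhr rljgg sqz dqi den
Final line count: 15

Answer: 15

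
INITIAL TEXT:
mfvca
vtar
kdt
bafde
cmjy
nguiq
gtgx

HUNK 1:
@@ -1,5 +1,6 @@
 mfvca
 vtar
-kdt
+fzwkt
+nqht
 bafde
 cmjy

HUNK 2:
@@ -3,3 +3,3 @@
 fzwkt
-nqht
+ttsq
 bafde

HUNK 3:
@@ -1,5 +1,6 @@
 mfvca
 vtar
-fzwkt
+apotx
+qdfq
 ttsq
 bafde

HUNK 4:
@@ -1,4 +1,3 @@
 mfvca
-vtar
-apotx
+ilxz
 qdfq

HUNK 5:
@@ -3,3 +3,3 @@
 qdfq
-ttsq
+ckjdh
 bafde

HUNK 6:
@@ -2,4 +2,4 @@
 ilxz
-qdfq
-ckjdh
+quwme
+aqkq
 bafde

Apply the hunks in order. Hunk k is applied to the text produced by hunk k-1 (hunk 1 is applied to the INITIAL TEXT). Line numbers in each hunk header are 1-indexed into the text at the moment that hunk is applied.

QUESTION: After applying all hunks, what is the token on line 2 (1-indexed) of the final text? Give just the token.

Answer: ilxz

Derivation:
Hunk 1: at line 1 remove [kdt] add [fzwkt,nqht] -> 8 lines: mfvca vtar fzwkt nqht bafde cmjy nguiq gtgx
Hunk 2: at line 3 remove [nqht] add [ttsq] -> 8 lines: mfvca vtar fzwkt ttsq bafde cmjy nguiq gtgx
Hunk 3: at line 1 remove [fzwkt] add [apotx,qdfq] -> 9 lines: mfvca vtar apotx qdfq ttsq bafde cmjy nguiq gtgx
Hunk 4: at line 1 remove [vtar,apotx] add [ilxz] -> 8 lines: mfvca ilxz qdfq ttsq bafde cmjy nguiq gtgx
Hunk 5: at line 3 remove [ttsq] add [ckjdh] -> 8 lines: mfvca ilxz qdfq ckjdh bafde cmjy nguiq gtgx
Hunk 6: at line 2 remove [qdfq,ckjdh] add [quwme,aqkq] -> 8 lines: mfvca ilxz quwme aqkq bafde cmjy nguiq gtgx
Final line 2: ilxz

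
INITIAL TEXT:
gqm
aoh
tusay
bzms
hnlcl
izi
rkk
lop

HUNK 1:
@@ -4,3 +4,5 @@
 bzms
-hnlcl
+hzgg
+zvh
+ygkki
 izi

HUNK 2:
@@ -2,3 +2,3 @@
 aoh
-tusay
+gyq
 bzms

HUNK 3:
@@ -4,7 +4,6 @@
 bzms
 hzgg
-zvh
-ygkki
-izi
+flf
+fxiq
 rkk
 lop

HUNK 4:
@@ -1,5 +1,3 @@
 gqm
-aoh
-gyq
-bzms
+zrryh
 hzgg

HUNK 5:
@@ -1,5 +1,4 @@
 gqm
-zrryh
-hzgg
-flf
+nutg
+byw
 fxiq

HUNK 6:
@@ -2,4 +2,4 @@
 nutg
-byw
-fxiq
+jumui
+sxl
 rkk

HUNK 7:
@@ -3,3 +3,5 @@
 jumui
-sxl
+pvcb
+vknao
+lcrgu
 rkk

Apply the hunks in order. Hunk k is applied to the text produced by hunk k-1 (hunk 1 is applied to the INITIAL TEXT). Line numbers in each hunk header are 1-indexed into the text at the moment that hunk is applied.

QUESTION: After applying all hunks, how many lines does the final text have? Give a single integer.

Hunk 1: at line 4 remove [hnlcl] add [hzgg,zvh,ygkki] -> 10 lines: gqm aoh tusay bzms hzgg zvh ygkki izi rkk lop
Hunk 2: at line 2 remove [tusay] add [gyq] -> 10 lines: gqm aoh gyq bzms hzgg zvh ygkki izi rkk lop
Hunk 3: at line 4 remove [zvh,ygkki,izi] add [flf,fxiq] -> 9 lines: gqm aoh gyq bzms hzgg flf fxiq rkk lop
Hunk 4: at line 1 remove [aoh,gyq,bzms] add [zrryh] -> 7 lines: gqm zrryh hzgg flf fxiq rkk lop
Hunk 5: at line 1 remove [zrryh,hzgg,flf] add [nutg,byw] -> 6 lines: gqm nutg byw fxiq rkk lop
Hunk 6: at line 2 remove [byw,fxiq] add [jumui,sxl] -> 6 lines: gqm nutg jumui sxl rkk lop
Hunk 7: at line 3 remove [sxl] add [pvcb,vknao,lcrgu] -> 8 lines: gqm nutg jumui pvcb vknao lcrgu rkk lop
Final line count: 8

Answer: 8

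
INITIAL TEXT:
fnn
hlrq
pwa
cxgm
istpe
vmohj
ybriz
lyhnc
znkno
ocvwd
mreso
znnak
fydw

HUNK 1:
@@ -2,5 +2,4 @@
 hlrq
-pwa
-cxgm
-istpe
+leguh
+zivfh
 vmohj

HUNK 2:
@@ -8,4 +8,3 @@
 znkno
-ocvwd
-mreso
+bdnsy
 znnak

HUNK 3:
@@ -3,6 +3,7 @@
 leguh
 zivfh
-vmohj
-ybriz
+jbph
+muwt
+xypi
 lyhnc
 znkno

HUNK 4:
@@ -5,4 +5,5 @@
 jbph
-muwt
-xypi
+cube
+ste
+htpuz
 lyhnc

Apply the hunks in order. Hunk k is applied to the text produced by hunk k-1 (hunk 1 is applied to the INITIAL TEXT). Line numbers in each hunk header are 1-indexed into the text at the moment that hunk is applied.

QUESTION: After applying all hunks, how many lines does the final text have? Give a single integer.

Answer: 13

Derivation:
Hunk 1: at line 2 remove [pwa,cxgm,istpe] add [leguh,zivfh] -> 12 lines: fnn hlrq leguh zivfh vmohj ybriz lyhnc znkno ocvwd mreso znnak fydw
Hunk 2: at line 8 remove [ocvwd,mreso] add [bdnsy] -> 11 lines: fnn hlrq leguh zivfh vmohj ybriz lyhnc znkno bdnsy znnak fydw
Hunk 3: at line 3 remove [vmohj,ybriz] add [jbph,muwt,xypi] -> 12 lines: fnn hlrq leguh zivfh jbph muwt xypi lyhnc znkno bdnsy znnak fydw
Hunk 4: at line 5 remove [muwt,xypi] add [cube,ste,htpuz] -> 13 lines: fnn hlrq leguh zivfh jbph cube ste htpuz lyhnc znkno bdnsy znnak fydw
Final line count: 13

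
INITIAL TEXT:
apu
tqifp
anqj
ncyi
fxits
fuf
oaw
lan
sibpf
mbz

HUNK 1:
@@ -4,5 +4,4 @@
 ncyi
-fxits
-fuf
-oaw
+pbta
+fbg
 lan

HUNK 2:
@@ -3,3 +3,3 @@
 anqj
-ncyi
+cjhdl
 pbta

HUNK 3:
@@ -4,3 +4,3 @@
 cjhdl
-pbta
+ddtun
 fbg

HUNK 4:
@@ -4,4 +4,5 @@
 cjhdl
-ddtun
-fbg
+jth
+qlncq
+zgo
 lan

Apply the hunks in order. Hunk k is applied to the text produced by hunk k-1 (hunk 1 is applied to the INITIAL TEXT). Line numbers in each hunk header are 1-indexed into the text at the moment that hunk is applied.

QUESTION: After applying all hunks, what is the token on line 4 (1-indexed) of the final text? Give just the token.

Hunk 1: at line 4 remove [fxits,fuf,oaw] add [pbta,fbg] -> 9 lines: apu tqifp anqj ncyi pbta fbg lan sibpf mbz
Hunk 2: at line 3 remove [ncyi] add [cjhdl] -> 9 lines: apu tqifp anqj cjhdl pbta fbg lan sibpf mbz
Hunk 3: at line 4 remove [pbta] add [ddtun] -> 9 lines: apu tqifp anqj cjhdl ddtun fbg lan sibpf mbz
Hunk 4: at line 4 remove [ddtun,fbg] add [jth,qlncq,zgo] -> 10 lines: apu tqifp anqj cjhdl jth qlncq zgo lan sibpf mbz
Final line 4: cjhdl

Answer: cjhdl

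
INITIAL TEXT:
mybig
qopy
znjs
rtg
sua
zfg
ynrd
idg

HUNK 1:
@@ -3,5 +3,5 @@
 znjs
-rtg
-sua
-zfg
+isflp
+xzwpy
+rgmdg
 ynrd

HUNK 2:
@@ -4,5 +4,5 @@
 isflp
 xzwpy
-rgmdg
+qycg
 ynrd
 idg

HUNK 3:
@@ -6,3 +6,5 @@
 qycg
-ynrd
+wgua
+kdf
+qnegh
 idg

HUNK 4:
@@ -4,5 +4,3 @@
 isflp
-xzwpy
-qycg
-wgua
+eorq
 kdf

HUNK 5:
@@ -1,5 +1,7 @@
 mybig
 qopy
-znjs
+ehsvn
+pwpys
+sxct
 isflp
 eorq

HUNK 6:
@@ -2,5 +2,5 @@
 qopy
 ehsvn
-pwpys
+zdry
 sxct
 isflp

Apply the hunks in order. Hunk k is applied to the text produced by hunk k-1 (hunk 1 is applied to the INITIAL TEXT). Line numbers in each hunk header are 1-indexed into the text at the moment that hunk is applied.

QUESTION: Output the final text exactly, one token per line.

Hunk 1: at line 3 remove [rtg,sua,zfg] add [isflp,xzwpy,rgmdg] -> 8 lines: mybig qopy znjs isflp xzwpy rgmdg ynrd idg
Hunk 2: at line 4 remove [rgmdg] add [qycg] -> 8 lines: mybig qopy znjs isflp xzwpy qycg ynrd idg
Hunk 3: at line 6 remove [ynrd] add [wgua,kdf,qnegh] -> 10 lines: mybig qopy znjs isflp xzwpy qycg wgua kdf qnegh idg
Hunk 4: at line 4 remove [xzwpy,qycg,wgua] add [eorq] -> 8 lines: mybig qopy znjs isflp eorq kdf qnegh idg
Hunk 5: at line 1 remove [znjs] add [ehsvn,pwpys,sxct] -> 10 lines: mybig qopy ehsvn pwpys sxct isflp eorq kdf qnegh idg
Hunk 6: at line 2 remove [pwpys] add [zdry] -> 10 lines: mybig qopy ehsvn zdry sxct isflp eorq kdf qnegh idg

Answer: mybig
qopy
ehsvn
zdry
sxct
isflp
eorq
kdf
qnegh
idg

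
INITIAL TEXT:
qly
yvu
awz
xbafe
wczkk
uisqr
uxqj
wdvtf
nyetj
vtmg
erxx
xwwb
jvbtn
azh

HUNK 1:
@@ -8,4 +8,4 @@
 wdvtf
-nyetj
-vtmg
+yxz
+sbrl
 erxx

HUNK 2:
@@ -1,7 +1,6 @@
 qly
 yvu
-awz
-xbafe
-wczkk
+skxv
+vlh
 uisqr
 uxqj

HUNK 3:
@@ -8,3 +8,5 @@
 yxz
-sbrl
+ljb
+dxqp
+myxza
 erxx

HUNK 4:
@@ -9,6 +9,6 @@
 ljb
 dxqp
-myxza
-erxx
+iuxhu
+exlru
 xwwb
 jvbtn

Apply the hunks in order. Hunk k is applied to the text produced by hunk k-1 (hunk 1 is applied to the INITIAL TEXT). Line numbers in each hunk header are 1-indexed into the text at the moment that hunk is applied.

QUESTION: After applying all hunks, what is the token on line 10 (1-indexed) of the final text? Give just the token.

Hunk 1: at line 8 remove [nyetj,vtmg] add [yxz,sbrl] -> 14 lines: qly yvu awz xbafe wczkk uisqr uxqj wdvtf yxz sbrl erxx xwwb jvbtn azh
Hunk 2: at line 1 remove [awz,xbafe,wczkk] add [skxv,vlh] -> 13 lines: qly yvu skxv vlh uisqr uxqj wdvtf yxz sbrl erxx xwwb jvbtn azh
Hunk 3: at line 8 remove [sbrl] add [ljb,dxqp,myxza] -> 15 lines: qly yvu skxv vlh uisqr uxqj wdvtf yxz ljb dxqp myxza erxx xwwb jvbtn azh
Hunk 4: at line 9 remove [myxza,erxx] add [iuxhu,exlru] -> 15 lines: qly yvu skxv vlh uisqr uxqj wdvtf yxz ljb dxqp iuxhu exlru xwwb jvbtn azh
Final line 10: dxqp

Answer: dxqp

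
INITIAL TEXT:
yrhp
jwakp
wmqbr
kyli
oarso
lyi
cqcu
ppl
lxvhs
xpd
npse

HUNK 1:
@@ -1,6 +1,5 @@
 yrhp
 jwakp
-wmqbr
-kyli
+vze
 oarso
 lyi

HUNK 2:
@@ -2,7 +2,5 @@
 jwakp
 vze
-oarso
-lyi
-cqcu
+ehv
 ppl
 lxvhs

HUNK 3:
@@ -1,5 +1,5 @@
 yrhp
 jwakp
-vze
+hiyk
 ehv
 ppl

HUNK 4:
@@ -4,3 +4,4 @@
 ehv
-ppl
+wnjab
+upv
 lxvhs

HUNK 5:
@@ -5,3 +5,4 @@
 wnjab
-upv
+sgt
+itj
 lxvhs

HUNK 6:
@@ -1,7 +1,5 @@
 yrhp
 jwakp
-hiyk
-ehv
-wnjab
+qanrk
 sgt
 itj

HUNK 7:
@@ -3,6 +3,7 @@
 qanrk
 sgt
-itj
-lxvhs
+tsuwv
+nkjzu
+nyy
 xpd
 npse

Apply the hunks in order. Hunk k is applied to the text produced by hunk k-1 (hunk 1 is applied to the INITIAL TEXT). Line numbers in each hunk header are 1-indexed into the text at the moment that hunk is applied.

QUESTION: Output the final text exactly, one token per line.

Hunk 1: at line 1 remove [wmqbr,kyli] add [vze] -> 10 lines: yrhp jwakp vze oarso lyi cqcu ppl lxvhs xpd npse
Hunk 2: at line 2 remove [oarso,lyi,cqcu] add [ehv] -> 8 lines: yrhp jwakp vze ehv ppl lxvhs xpd npse
Hunk 3: at line 1 remove [vze] add [hiyk] -> 8 lines: yrhp jwakp hiyk ehv ppl lxvhs xpd npse
Hunk 4: at line 4 remove [ppl] add [wnjab,upv] -> 9 lines: yrhp jwakp hiyk ehv wnjab upv lxvhs xpd npse
Hunk 5: at line 5 remove [upv] add [sgt,itj] -> 10 lines: yrhp jwakp hiyk ehv wnjab sgt itj lxvhs xpd npse
Hunk 6: at line 1 remove [hiyk,ehv,wnjab] add [qanrk] -> 8 lines: yrhp jwakp qanrk sgt itj lxvhs xpd npse
Hunk 7: at line 3 remove [itj,lxvhs] add [tsuwv,nkjzu,nyy] -> 9 lines: yrhp jwakp qanrk sgt tsuwv nkjzu nyy xpd npse

Answer: yrhp
jwakp
qanrk
sgt
tsuwv
nkjzu
nyy
xpd
npse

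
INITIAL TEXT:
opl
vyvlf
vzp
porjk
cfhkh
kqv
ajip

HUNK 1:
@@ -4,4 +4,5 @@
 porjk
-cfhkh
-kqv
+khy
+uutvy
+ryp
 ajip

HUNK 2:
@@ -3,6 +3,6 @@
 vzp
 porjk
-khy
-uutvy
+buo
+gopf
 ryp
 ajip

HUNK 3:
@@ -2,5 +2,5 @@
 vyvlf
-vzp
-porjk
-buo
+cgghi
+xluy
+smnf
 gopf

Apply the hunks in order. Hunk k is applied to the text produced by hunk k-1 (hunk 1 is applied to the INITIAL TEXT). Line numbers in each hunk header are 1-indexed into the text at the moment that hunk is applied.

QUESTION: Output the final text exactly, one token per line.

Hunk 1: at line 4 remove [cfhkh,kqv] add [khy,uutvy,ryp] -> 8 lines: opl vyvlf vzp porjk khy uutvy ryp ajip
Hunk 2: at line 3 remove [khy,uutvy] add [buo,gopf] -> 8 lines: opl vyvlf vzp porjk buo gopf ryp ajip
Hunk 3: at line 2 remove [vzp,porjk,buo] add [cgghi,xluy,smnf] -> 8 lines: opl vyvlf cgghi xluy smnf gopf ryp ajip

Answer: opl
vyvlf
cgghi
xluy
smnf
gopf
ryp
ajip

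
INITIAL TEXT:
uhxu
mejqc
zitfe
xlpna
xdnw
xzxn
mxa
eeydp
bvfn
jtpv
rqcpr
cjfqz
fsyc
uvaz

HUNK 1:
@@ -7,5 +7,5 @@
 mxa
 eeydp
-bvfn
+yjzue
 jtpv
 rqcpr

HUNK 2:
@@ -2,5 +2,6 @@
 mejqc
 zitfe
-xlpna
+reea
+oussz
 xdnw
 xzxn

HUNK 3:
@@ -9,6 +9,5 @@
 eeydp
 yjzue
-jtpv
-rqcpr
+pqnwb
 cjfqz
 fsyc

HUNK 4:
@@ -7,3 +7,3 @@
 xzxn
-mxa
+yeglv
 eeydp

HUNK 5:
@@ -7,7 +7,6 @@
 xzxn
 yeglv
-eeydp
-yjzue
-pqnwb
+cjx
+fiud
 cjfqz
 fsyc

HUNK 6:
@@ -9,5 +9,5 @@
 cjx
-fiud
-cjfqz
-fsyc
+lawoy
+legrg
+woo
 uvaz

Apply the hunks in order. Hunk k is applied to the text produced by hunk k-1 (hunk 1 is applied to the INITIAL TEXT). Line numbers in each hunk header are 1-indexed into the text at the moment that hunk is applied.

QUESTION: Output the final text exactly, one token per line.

Hunk 1: at line 7 remove [bvfn] add [yjzue] -> 14 lines: uhxu mejqc zitfe xlpna xdnw xzxn mxa eeydp yjzue jtpv rqcpr cjfqz fsyc uvaz
Hunk 2: at line 2 remove [xlpna] add [reea,oussz] -> 15 lines: uhxu mejqc zitfe reea oussz xdnw xzxn mxa eeydp yjzue jtpv rqcpr cjfqz fsyc uvaz
Hunk 3: at line 9 remove [jtpv,rqcpr] add [pqnwb] -> 14 lines: uhxu mejqc zitfe reea oussz xdnw xzxn mxa eeydp yjzue pqnwb cjfqz fsyc uvaz
Hunk 4: at line 7 remove [mxa] add [yeglv] -> 14 lines: uhxu mejqc zitfe reea oussz xdnw xzxn yeglv eeydp yjzue pqnwb cjfqz fsyc uvaz
Hunk 5: at line 7 remove [eeydp,yjzue,pqnwb] add [cjx,fiud] -> 13 lines: uhxu mejqc zitfe reea oussz xdnw xzxn yeglv cjx fiud cjfqz fsyc uvaz
Hunk 6: at line 9 remove [fiud,cjfqz,fsyc] add [lawoy,legrg,woo] -> 13 lines: uhxu mejqc zitfe reea oussz xdnw xzxn yeglv cjx lawoy legrg woo uvaz

Answer: uhxu
mejqc
zitfe
reea
oussz
xdnw
xzxn
yeglv
cjx
lawoy
legrg
woo
uvaz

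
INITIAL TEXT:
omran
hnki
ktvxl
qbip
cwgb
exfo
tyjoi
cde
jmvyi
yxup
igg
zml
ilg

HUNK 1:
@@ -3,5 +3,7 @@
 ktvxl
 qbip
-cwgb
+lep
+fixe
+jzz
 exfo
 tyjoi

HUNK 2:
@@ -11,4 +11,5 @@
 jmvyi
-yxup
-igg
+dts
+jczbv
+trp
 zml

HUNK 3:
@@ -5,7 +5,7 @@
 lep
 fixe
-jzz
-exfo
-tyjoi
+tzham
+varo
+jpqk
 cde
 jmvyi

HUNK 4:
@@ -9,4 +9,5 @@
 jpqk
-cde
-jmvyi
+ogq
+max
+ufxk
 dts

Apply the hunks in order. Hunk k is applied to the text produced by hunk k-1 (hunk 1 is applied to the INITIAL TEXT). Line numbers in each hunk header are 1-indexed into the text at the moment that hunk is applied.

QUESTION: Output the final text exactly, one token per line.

Answer: omran
hnki
ktvxl
qbip
lep
fixe
tzham
varo
jpqk
ogq
max
ufxk
dts
jczbv
trp
zml
ilg

Derivation:
Hunk 1: at line 3 remove [cwgb] add [lep,fixe,jzz] -> 15 lines: omran hnki ktvxl qbip lep fixe jzz exfo tyjoi cde jmvyi yxup igg zml ilg
Hunk 2: at line 11 remove [yxup,igg] add [dts,jczbv,trp] -> 16 lines: omran hnki ktvxl qbip lep fixe jzz exfo tyjoi cde jmvyi dts jczbv trp zml ilg
Hunk 3: at line 5 remove [jzz,exfo,tyjoi] add [tzham,varo,jpqk] -> 16 lines: omran hnki ktvxl qbip lep fixe tzham varo jpqk cde jmvyi dts jczbv trp zml ilg
Hunk 4: at line 9 remove [cde,jmvyi] add [ogq,max,ufxk] -> 17 lines: omran hnki ktvxl qbip lep fixe tzham varo jpqk ogq max ufxk dts jczbv trp zml ilg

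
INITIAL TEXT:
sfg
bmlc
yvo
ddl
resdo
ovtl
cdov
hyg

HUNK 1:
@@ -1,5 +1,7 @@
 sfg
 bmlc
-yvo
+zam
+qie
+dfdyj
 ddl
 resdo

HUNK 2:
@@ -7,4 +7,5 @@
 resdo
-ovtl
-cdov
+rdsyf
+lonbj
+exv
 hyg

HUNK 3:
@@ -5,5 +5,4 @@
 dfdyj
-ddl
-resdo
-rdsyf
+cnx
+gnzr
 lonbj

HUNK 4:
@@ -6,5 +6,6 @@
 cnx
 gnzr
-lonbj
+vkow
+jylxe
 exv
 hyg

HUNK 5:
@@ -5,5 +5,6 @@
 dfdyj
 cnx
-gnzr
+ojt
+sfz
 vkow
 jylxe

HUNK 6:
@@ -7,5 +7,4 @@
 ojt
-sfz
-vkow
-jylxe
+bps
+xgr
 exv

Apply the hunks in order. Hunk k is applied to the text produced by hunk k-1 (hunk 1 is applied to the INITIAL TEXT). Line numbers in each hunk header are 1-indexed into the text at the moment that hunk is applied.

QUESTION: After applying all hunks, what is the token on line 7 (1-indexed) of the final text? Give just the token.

Hunk 1: at line 1 remove [yvo] add [zam,qie,dfdyj] -> 10 lines: sfg bmlc zam qie dfdyj ddl resdo ovtl cdov hyg
Hunk 2: at line 7 remove [ovtl,cdov] add [rdsyf,lonbj,exv] -> 11 lines: sfg bmlc zam qie dfdyj ddl resdo rdsyf lonbj exv hyg
Hunk 3: at line 5 remove [ddl,resdo,rdsyf] add [cnx,gnzr] -> 10 lines: sfg bmlc zam qie dfdyj cnx gnzr lonbj exv hyg
Hunk 4: at line 6 remove [lonbj] add [vkow,jylxe] -> 11 lines: sfg bmlc zam qie dfdyj cnx gnzr vkow jylxe exv hyg
Hunk 5: at line 5 remove [gnzr] add [ojt,sfz] -> 12 lines: sfg bmlc zam qie dfdyj cnx ojt sfz vkow jylxe exv hyg
Hunk 6: at line 7 remove [sfz,vkow,jylxe] add [bps,xgr] -> 11 lines: sfg bmlc zam qie dfdyj cnx ojt bps xgr exv hyg
Final line 7: ojt

Answer: ojt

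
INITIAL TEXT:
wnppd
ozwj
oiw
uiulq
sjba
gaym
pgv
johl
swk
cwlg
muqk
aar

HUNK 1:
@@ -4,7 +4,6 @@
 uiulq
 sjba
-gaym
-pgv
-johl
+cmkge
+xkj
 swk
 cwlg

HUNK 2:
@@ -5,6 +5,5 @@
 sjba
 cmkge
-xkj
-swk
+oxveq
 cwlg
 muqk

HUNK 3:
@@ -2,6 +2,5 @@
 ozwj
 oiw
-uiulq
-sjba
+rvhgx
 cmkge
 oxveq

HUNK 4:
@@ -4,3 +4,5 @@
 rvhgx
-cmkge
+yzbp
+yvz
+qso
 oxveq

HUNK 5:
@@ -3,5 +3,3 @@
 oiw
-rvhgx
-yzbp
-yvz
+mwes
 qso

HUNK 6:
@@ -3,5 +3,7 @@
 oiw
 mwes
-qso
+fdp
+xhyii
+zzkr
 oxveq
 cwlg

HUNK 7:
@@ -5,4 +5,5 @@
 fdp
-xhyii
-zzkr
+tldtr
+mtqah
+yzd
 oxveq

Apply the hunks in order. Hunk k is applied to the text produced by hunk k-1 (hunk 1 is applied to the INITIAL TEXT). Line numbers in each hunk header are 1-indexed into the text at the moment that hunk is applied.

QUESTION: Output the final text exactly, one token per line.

Answer: wnppd
ozwj
oiw
mwes
fdp
tldtr
mtqah
yzd
oxveq
cwlg
muqk
aar

Derivation:
Hunk 1: at line 4 remove [gaym,pgv,johl] add [cmkge,xkj] -> 11 lines: wnppd ozwj oiw uiulq sjba cmkge xkj swk cwlg muqk aar
Hunk 2: at line 5 remove [xkj,swk] add [oxveq] -> 10 lines: wnppd ozwj oiw uiulq sjba cmkge oxveq cwlg muqk aar
Hunk 3: at line 2 remove [uiulq,sjba] add [rvhgx] -> 9 lines: wnppd ozwj oiw rvhgx cmkge oxveq cwlg muqk aar
Hunk 4: at line 4 remove [cmkge] add [yzbp,yvz,qso] -> 11 lines: wnppd ozwj oiw rvhgx yzbp yvz qso oxveq cwlg muqk aar
Hunk 5: at line 3 remove [rvhgx,yzbp,yvz] add [mwes] -> 9 lines: wnppd ozwj oiw mwes qso oxveq cwlg muqk aar
Hunk 6: at line 3 remove [qso] add [fdp,xhyii,zzkr] -> 11 lines: wnppd ozwj oiw mwes fdp xhyii zzkr oxveq cwlg muqk aar
Hunk 7: at line 5 remove [xhyii,zzkr] add [tldtr,mtqah,yzd] -> 12 lines: wnppd ozwj oiw mwes fdp tldtr mtqah yzd oxveq cwlg muqk aar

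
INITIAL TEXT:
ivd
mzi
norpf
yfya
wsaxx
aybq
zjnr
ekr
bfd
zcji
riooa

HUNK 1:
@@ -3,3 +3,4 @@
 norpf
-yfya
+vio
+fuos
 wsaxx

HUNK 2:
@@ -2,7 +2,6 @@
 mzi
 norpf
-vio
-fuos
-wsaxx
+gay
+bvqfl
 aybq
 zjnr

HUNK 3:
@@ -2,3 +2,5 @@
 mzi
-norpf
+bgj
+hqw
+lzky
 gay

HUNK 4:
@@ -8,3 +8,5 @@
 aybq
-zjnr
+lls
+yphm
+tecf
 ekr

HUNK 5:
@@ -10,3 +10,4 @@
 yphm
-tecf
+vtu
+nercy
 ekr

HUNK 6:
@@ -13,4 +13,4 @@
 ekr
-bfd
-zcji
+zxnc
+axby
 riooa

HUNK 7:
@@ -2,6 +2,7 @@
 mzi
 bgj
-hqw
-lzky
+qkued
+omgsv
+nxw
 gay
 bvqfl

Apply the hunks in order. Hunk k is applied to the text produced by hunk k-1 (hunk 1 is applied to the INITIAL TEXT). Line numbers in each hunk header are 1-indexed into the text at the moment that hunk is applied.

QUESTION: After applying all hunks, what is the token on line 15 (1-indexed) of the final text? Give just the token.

Answer: zxnc

Derivation:
Hunk 1: at line 3 remove [yfya] add [vio,fuos] -> 12 lines: ivd mzi norpf vio fuos wsaxx aybq zjnr ekr bfd zcji riooa
Hunk 2: at line 2 remove [vio,fuos,wsaxx] add [gay,bvqfl] -> 11 lines: ivd mzi norpf gay bvqfl aybq zjnr ekr bfd zcji riooa
Hunk 3: at line 2 remove [norpf] add [bgj,hqw,lzky] -> 13 lines: ivd mzi bgj hqw lzky gay bvqfl aybq zjnr ekr bfd zcji riooa
Hunk 4: at line 8 remove [zjnr] add [lls,yphm,tecf] -> 15 lines: ivd mzi bgj hqw lzky gay bvqfl aybq lls yphm tecf ekr bfd zcji riooa
Hunk 5: at line 10 remove [tecf] add [vtu,nercy] -> 16 lines: ivd mzi bgj hqw lzky gay bvqfl aybq lls yphm vtu nercy ekr bfd zcji riooa
Hunk 6: at line 13 remove [bfd,zcji] add [zxnc,axby] -> 16 lines: ivd mzi bgj hqw lzky gay bvqfl aybq lls yphm vtu nercy ekr zxnc axby riooa
Hunk 7: at line 2 remove [hqw,lzky] add [qkued,omgsv,nxw] -> 17 lines: ivd mzi bgj qkued omgsv nxw gay bvqfl aybq lls yphm vtu nercy ekr zxnc axby riooa
Final line 15: zxnc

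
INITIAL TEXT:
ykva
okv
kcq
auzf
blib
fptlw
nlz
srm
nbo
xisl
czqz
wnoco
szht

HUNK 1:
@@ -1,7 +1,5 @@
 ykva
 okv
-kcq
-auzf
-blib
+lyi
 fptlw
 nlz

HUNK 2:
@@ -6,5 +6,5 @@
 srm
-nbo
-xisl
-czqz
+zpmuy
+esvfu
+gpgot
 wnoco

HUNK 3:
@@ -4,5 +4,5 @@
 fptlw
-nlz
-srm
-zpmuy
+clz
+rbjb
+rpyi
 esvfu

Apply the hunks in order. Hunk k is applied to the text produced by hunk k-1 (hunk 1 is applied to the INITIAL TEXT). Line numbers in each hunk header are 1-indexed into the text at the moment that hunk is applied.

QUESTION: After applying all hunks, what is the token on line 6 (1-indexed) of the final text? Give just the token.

Hunk 1: at line 1 remove [kcq,auzf,blib] add [lyi] -> 11 lines: ykva okv lyi fptlw nlz srm nbo xisl czqz wnoco szht
Hunk 2: at line 6 remove [nbo,xisl,czqz] add [zpmuy,esvfu,gpgot] -> 11 lines: ykva okv lyi fptlw nlz srm zpmuy esvfu gpgot wnoco szht
Hunk 3: at line 4 remove [nlz,srm,zpmuy] add [clz,rbjb,rpyi] -> 11 lines: ykva okv lyi fptlw clz rbjb rpyi esvfu gpgot wnoco szht
Final line 6: rbjb

Answer: rbjb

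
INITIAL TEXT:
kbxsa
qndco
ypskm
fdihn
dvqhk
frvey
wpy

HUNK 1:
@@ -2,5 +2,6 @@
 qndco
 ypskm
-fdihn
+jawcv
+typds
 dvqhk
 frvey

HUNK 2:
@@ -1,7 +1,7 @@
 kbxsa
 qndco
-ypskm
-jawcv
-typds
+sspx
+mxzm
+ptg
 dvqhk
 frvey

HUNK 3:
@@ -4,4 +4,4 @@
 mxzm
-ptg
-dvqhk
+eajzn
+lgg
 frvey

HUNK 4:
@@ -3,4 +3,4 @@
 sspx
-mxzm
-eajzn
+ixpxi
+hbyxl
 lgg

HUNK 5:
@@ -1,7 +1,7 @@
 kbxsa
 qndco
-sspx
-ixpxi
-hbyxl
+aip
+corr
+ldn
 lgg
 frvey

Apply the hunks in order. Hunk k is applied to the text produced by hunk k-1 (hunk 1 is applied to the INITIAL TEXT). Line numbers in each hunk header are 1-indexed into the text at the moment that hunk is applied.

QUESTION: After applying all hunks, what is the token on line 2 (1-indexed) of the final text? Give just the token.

Answer: qndco

Derivation:
Hunk 1: at line 2 remove [fdihn] add [jawcv,typds] -> 8 lines: kbxsa qndco ypskm jawcv typds dvqhk frvey wpy
Hunk 2: at line 1 remove [ypskm,jawcv,typds] add [sspx,mxzm,ptg] -> 8 lines: kbxsa qndco sspx mxzm ptg dvqhk frvey wpy
Hunk 3: at line 4 remove [ptg,dvqhk] add [eajzn,lgg] -> 8 lines: kbxsa qndco sspx mxzm eajzn lgg frvey wpy
Hunk 4: at line 3 remove [mxzm,eajzn] add [ixpxi,hbyxl] -> 8 lines: kbxsa qndco sspx ixpxi hbyxl lgg frvey wpy
Hunk 5: at line 1 remove [sspx,ixpxi,hbyxl] add [aip,corr,ldn] -> 8 lines: kbxsa qndco aip corr ldn lgg frvey wpy
Final line 2: qndco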